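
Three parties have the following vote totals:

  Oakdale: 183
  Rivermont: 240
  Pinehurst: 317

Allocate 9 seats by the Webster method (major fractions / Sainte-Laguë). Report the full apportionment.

Oakdale 2, Rivermont 3, Pinehurst 4

Standard divisor 740/9 ≈ 82.222; standard quotas: Oakdale 2.226, Rivermont 2.919, Pinehurst 3.855.
Rounding to the nearest integer gives Oakdale 2, Rivermont 3, Pinehurst 4 — total 9, matching the house size, so no adjustment is needed.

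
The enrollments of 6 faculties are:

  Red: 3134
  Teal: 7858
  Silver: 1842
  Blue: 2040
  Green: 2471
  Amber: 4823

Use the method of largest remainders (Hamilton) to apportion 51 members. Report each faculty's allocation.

Total 22168; standard divisor 22168/51 ≈ 434.667.
Standard quotas: Red 7.2101, Teal 18.0782, Silver 4.2377, Blue 4.6933, Green 5.6848, Amber 11.0959.
Lower quotas: Red 7, Teal 18, Silver 4, Blue 4, Green 5, Amber 11 (sum 49, leaving 2 seats).
Remainders in descending order: Blue 0.6933, Green 0.6848, Silver 0.2377, Red 0.2101, Amber 0.0959, Teal 0.0782.
The surplus seats go to Blue, Green.

Red: 7, Teal: 18, Silver: 4, Blue: 5, Green: 6, Amber: 11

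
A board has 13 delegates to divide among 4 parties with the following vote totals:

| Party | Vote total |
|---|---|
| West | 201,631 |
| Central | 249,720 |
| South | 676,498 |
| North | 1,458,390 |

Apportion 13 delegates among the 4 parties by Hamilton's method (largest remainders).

West: 1; Central: 1; South: 4; North: 7

The standard divisor is 2586239/13 ≈ 198941.462.
Standard quotas: West 1.0135, Central 1.2552, South 3.4005, North 7.3307.
Lower quotas: West 1, Central 1, South 3, North 7 (sum 12, leaving 1 seat).
Remainders in descending order: South 0.4005, North 0.3307, Central 0.2552, West 0.0135.
The surplus seat goes to South.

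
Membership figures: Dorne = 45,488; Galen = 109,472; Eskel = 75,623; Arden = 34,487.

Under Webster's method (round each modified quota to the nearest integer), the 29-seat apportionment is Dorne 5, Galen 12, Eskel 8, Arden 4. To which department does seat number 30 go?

Eskel

Priority for the next seat is population ÷ (current seats + 0.5).
Priorities: Dorne 8270.545, Galen 8757.760, Eskel 8896.824, Arden 7663.778.
Highest priority: Eskel.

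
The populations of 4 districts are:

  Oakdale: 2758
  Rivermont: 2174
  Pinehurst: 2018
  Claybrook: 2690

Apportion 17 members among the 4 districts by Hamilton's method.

The standard divisor is 9640/17 ≈ 567.059.
Standard quotas: Oakdale 4.864, Rivermont 3.834, Pinehurst 3.559, Claybrook 4.744.
Lower quotas: Oakdale 4, Rivermont 3, Pinehurst 3, Claybrook 4 (sum 14, leaving 3 seats).
Remainders in descending order: Oakdale 0.864, Rivermont 0.834, Claybrook 0.744, Pinehurst 0.559.
The surplus seats go to Oakdale, Rivermont, Claybrook.

Oakdale 5, Rivermont 4, Pinehurst 3, Claybrook 5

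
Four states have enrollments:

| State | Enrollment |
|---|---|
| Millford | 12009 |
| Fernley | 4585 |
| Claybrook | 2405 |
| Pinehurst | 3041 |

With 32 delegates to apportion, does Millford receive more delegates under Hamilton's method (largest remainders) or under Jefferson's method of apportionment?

Hamilton: Millford 17, Fernley 7, Claybrook 4, Pinehurst 4.
Jefferson: Millford 18, Fernley 7, Claybrook 3, Pinehurst 4.
Millford gets 17 under Hamilton and 18 under Jefferson.

Jefferson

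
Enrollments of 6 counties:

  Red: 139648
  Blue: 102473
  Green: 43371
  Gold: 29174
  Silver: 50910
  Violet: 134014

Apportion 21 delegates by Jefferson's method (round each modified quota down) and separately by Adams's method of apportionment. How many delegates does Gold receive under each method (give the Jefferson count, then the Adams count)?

Jefferson: Red 6, Blue 4, Green 2, Gold 1, Silver 2, Violet 6.
Adams: Red 6, Blue 4, Green 2, Gold 2, Silver 2, Violet 5.
Gold gets 1 under Jefferson and 2 under Adams.

1 and 2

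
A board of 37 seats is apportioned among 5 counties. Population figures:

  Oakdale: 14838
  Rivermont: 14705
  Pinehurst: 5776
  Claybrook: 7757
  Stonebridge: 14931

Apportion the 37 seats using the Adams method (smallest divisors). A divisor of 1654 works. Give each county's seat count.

With modified divisor 1654: modified quotas Oakdale 8.971, Rivermont 8.891, Pinehurst 3.492, Claybrook 4.690, Stonebridge 9.027.
Rounding up: Oakdale 9, Rivermont 9, Pinehurst 4, Claybrook 5, Stonebridge 10 (total 37).

Oakdale 9, Rivermont 9, Pinehurst 4, Claybrook 5, Stonebridge 10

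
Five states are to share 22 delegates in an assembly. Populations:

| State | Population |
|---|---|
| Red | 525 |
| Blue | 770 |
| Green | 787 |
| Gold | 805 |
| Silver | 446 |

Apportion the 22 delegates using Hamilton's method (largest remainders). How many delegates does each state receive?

Red 4; Blue 5; Green 5; Gold 5; Silver 3

The standard divisor is 3333/22 ≈ 151.5.
Standard quotas: Red 3.465, Blue 5.083, Green 5.195, Gold 5.314, Silver 2.944.
Lower quotas: Red 3, Blue 5, Green 5, Gold 5, Silver 2 (sum 20, leaving 2 seats).
Remainders in descending order: Silver 0.944, Red 0.465, Gold 0.314, Green 0.195, Blue 0.083.
The surplus seats go to Silver, Red.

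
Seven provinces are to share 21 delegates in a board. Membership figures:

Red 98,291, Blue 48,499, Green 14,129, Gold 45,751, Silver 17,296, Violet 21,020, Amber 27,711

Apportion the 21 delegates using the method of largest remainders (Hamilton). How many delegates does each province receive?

Red 8; Blue 4; Green 1; Gold 3; Silver 1; Violet 2; Amber 2

The standard divisor is 272697/21 ≈ 12985.571.
Standard quotas: Red 7.5692, Blue 3.7348, Green 1.0881, Gold 3.5232, Silver 1.3319, Violet 1.6187, Amber 2.1340.
Lower quotas: Red 7, Blue 3, Green 1, Gold 3, Silver 1, Violet 1, Amber 2 (sum 18, leaving 3 seats).
Remainders in descending order: Blue 0.7348, Violet 0.6187, Red 0.5692, Gold 0.5232, Silver 0.3319, Amber 0.1340, Green 0.0881.
Largest remainders: Blue, Violet, Red receive the extra seats.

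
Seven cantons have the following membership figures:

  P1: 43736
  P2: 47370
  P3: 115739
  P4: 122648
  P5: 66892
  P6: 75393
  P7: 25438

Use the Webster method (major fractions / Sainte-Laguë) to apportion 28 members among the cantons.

P1=2; P2=3; P3=7; P4=7; P5=4; P6=4; P7=1

Standard divisor 497216/28 ≈ 17757.714; standard quotas: P1 2.463, P2 2.668, P3 6.518, P4 6.907, P5 3.767, P6 4.246, P7 1.433.
Rounding to the nearest integer gives P1 2, P2 3, P3 7, P4 7, P5 4, P6 4, P7 1 — total 28, matching the house size, so no adjustment is needed.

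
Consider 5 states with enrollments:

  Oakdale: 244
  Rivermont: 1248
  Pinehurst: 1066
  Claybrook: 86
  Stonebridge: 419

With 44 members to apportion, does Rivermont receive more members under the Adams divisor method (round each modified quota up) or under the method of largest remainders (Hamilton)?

Hamilton

Adams: Oakdale 4, Rivermont 17, Pinehurst 15, Claybrook 2, Stonebridge 6.
Hamilton: Oakdale 4, Rivermont 18, Pinehurst 15, Claybrook 1, Stonebridge 6.
Rivermont gets 17 under Adams and 18 under Hamilton.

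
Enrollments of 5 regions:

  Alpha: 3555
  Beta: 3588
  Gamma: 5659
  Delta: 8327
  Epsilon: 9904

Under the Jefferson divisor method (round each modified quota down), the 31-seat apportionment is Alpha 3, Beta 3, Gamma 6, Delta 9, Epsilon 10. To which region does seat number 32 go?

Priority for the next seat is population ÷ (current seats + 1).
Priorities: Alpha 888.750, Beta 897.000, Gamma 808.429, Delta 832.700, Epsilon 900.364.
Highest priority: Epsilon.

Epsilon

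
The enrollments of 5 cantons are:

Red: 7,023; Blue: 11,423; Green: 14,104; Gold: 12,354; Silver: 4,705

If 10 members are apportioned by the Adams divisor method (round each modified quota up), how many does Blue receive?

2

Standard divisor 49609/10 ≈ 4960.9; standard quotas: Red 1.416, Blue 2.303, Green 2.843, Gold 2.490, Silver 0.948.
Rounding up gives 2, 3, 3, 3, 1 = 12 seats, so the divisor must be adjusted.
With modified divisor 6600: modified quotas Red 1.064, Blue 1.731, Green 2.137, Gold 1.872, Silver 0.713.
Rounding up: Red 2, Blue 2, Green 3, Gold 2, Silver 1 (total 10).
Blue receives 2.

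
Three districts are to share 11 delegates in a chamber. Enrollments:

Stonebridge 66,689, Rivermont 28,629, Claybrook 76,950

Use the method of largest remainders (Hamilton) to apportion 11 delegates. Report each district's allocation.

Stonebridge 4, Rivermont 2, Claybrook 5

Standard divisor: 172268 ÷ 11 ≈ 15660.727.
Standard quotas: Stonebridge 4.2584, Rivermont 1.8281, Claybrook 4.9136.
Lower quotas: Stonebridge 4, Rivermont 1, Claybrook 4 (sum 9, leaving 2 seats).
Remainders in descending order: Claybrook 0.9136, Rivermont 0.8281, Stonebridge 0.2584.
The surplus seats go to Claybrook, Rivermont.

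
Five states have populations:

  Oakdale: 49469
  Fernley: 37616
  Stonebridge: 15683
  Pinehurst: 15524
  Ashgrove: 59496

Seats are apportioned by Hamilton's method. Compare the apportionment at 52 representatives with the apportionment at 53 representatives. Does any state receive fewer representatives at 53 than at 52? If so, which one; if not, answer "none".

Pinehurst

At 52 seats: Oakdale 14, Fernley 11, Stonebridge 5, Pinehurst 5, Ashgrove 17.
At 53 seats: Oakdale 15, Fernley 11, Stonebridge 5, Pinehurst 4, Ashgrove 18.
Pinehurst drops from 5 to 4.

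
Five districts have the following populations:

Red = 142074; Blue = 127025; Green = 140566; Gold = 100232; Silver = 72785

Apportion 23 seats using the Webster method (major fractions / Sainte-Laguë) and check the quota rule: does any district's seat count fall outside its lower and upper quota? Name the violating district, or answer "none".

none

Standard quotas: Red 5.608, Blue 5.014, Green 5.549, Gold 3.956, Silver 2.873.
Webster allocation: Red 6, Blue 5, Green 5, Gold 4, Silver 3.
Every allocation lies between the lower and upper quota.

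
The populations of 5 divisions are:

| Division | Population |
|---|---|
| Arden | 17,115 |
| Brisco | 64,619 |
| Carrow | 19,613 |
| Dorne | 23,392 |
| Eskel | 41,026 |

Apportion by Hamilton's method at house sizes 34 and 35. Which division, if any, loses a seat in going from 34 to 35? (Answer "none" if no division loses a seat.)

At 34 seats: Arden 4, Brisco 13, Carrow 4, Dorne 5, Eskel 8.
At 35 seats: Arden 3, Brisco 14, Carrow 4, Dorne 5, Eskel 9.
Arden drops from 4 to 3.

Arden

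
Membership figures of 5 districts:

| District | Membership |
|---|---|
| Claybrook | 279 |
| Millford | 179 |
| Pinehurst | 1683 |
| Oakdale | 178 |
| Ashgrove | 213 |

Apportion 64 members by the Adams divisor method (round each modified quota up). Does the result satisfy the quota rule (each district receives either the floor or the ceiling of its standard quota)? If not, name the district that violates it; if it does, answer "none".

Standard quotas: Claybrook 7.052, Millford 4.524, Pinehurst 42.540, Oakdale 4.499, Ashgrove 5.384.
Adams allocation: Claybrook 7, Millford 5, Pinehurst 41, Oakdale 5, Ashgrove 6.
Pinehurst has quota 42.540 (lower 42, upper 43) but receives 41 — outside the quota interval.

Pinehurst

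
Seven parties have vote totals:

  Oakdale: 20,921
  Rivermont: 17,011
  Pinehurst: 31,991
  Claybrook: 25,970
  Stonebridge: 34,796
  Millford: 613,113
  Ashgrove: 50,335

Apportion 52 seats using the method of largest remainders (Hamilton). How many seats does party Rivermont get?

1

Total 794137; standard divisor 794137/52 ≈ 15271.865.
Standard quotas: Oakdale 1.3699, Rivermont 1.1139, Pinehurst 2.0948, Claybrook 1.7005, Stonebridge 2.2784, Millford 40.1466, Ashgrove 3.2959.
Lower quotas: Oakdale 1, Rivermont 1, Pinehurst 2, Claybrook 1, Stonebridge 2, Millford 40, Ashgrove 3 (sum 50, leaving 2 seats).
Remainders in descending order: Claybrook 0.7005, Oakdale 0.3699, Ashgrove 0.2959, Stonebridge 0.2784, Millford 0.1466, Rivermont 0.1139, Pinehurst 0.0948.
The surplus seats go to Claybrook, Oakdale.
Rivermont receives 1.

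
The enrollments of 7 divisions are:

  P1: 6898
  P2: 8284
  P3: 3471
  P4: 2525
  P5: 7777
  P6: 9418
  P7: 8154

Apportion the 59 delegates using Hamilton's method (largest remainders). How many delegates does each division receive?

Total 46527; standard divisor 46527/59 ≈ 788.593.
Standard quotas: P1 8.7472, P2 10.5048, P3 4.4015, P4 3.2019, P5 9.8619, P6 11.9428, P7 10.3399.
Lower quotas: P1 8, P2 10, P3 4, P4 3, P5 9, P6 11, P7 10 (sum 55, leaving 4 seats).
Remainders in descending order: P6 0.9428, P5 0.8619, P1 0.7472, P2 0.5048, P3 0.4015, P7 0.3399, P4 0.2019.
Largest remainders: P6, P5, P1, P2 receive the extra seats.

P1: 9, P2: 11, P3: 4, P4: 3, P5: 10, P6: 12, P7: 10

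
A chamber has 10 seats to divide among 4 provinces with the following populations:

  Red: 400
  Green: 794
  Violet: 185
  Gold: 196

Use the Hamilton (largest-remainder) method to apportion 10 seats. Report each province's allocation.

The standard divisor is 1575/10 ≈ 157.5.
Standard quotas: Red 2.540, Green 5.041, Violet 1.175, Gold 1.244.
Lower quotas: Red 2, Green 5, Violet 1, Gold 1 (sum 9, leaving 1 seat).
Remainders in descending order: Red 0.540, Gold 0.244, Violet 0.175, Green 0.041.
Largest remainder: Red receives the extra seat.

Red: 3, Green: 5, Violet: 1, Gold: 1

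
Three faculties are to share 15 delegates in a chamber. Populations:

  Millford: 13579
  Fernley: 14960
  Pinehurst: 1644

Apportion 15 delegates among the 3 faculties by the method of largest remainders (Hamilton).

Millford=7; Fernley=7; Pinehurst=1

The standard divisor is 30183/15 ≈ 2012.2.
Standard quotas: Millford 6.7483, Fernley 7.4346, Pinehurst 0.8170.
Lower quotas: Millford 6, Fernley 7, Pinehurst 0 (sum 13, leaving 2 seats).
Remainders in descending order: Pinehurst 0.8170, Millford 0.7483, Fernley 0.4346.
The surplus seats go to Pinehurst, Millford.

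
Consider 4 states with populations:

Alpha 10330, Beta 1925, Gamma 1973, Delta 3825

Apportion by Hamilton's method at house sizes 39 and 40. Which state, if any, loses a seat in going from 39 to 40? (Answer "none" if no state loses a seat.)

At 39 seats: Alpha 23, Beta 4, Gamma 4, Delta 8.
At 40 seats: Alpha 23, Beta 4, Gamma 4, Delta 9.
No state's allocation decreased.

none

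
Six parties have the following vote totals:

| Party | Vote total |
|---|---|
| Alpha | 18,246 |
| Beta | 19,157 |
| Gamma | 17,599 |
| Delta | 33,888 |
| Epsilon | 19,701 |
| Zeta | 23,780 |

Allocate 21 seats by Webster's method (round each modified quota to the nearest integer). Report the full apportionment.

Alpha: 3; Beta: 3; Gamma: 3; Delta: 5; Epsilon: 3; Zeta: 4

Standard divisor 132371/21 ≈ 6303.381; standard quotas: Alpha 2.895, Beta 3.039, Gamma 2.792, Delta 5.376, Epsilon 3.125, Zeta 3.773.
Rounding to the nearest integer gives Alpha 3, Beta 3, Gamma 3, Delta 5, Epsilon 3, Zeta 4 — total 21, matching the house size, so no adjustment is needed.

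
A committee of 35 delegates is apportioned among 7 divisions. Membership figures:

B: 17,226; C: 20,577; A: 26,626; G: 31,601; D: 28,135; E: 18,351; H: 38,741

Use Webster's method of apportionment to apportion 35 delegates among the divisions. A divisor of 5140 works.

With modified divisor 5140: modified quotas B 3.351, C 4.003, A 5.180, G 6.148, D 5.474, E 3.570, H 7.537.
Rounding to the nearest integer: B 3, C 4, A 5, G 6, D 5, E 4, H 8 (total 35).

B=3, C=4, A=5, G=6, D=5, E=4, H=8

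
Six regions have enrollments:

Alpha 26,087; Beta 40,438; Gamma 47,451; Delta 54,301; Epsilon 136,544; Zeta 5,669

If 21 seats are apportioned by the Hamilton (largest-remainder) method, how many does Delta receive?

4

Standard divisor: 310490 ÷ 21 ≈ 14785.238.
Standard quotas: Alpha 1.7644, Beta 2.7350, Gamma 3.2093, Delta 3.6726, Epsilon 9.2352, Zeta 0.3834.
Lower quotas: Alpha 1, Beta 2, Gamma 3, Delta 3, Epsilon 9, Zeta 0 (sum 18, leaving 3 seats).
Remainders in descending order: Alpha 0.7644, Beta 0.7350, Delta 0.6726, Zeta 0.3834, Epsilon 0.2352, Gamma 0.2093.
Largest remainders: Alpha, Beta, Delta receive the extra seats.
Delta receives 4.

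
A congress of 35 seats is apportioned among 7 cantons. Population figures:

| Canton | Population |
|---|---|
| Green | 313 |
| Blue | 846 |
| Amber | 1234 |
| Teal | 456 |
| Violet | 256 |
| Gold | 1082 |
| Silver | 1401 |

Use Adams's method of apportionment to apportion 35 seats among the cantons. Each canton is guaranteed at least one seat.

Standard divisor 5588/35 ≈ 159.657; standard quotas: Green 1.960, Blue 5.299, Amber 7.729, Teal 2.856, Violet 1.603, Gold 6.777, Silver 8.775.
Rounding up gives 2, 6, 8, 3, 2, 7, 9 = 37 seats, so the divisor must be adjusted.
With modified divisor 175.7: modified quotas Green 1.781, Blue 4.815, Amber 7.023, Teal 2.595, Violet 1.457, Gold 6.158, Silver 7.974.
Rounding up: Green 2, Blue 5, Amber 8, Teal 3, Violet 2, Gold 7, Silver 8 (total 35).

Green=2, Blue=5, Amber=8, Teal=3, Violet=2, Gold=7, Silver=8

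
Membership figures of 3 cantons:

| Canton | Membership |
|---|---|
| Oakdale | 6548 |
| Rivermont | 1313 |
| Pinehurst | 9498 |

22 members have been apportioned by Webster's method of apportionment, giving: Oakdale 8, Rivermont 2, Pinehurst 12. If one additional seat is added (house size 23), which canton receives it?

Oakdale

Priority for the next seat is population ÷ (current seats + 0.5).
Priorities: Oakdale 770.353, Rivermont 525.200, Pinehurst 759.840.
Highest priority: Oakdale.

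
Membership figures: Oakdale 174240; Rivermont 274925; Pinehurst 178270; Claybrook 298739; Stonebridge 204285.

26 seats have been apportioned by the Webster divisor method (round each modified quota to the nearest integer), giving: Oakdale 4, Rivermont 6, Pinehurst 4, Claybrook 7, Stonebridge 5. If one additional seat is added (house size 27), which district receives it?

Priority for the next seat is population ÷ (current seats + 0.5).
Priorities: Oakdale 38720.000, Rivermont 42296.154, Pinehurst 39615.556, Claybrook 39831.867, Stonebridge 37142.727.
Highest priority: Rivermont.

Rivermont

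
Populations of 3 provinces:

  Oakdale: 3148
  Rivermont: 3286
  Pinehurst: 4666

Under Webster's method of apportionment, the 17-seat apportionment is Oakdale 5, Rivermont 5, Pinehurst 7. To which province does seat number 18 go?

Pinehurst

Priority for the next seat is population ÷ (current seats + 0.5).
Priorities: Oakdale 572.364, Rivermont 597.455, Pinehurst 622.133.
Highest priority: Pinehurst.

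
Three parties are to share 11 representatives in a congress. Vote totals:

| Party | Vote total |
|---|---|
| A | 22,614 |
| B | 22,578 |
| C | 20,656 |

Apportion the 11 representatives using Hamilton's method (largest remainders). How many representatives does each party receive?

Standard divisor: 65848 ÷ 11 ≈ 5986.182.
Standard quotas: A 3.7777, B 3.7717, C 3.4506.
Lower quotas: A 3, B 3, C 3 (sum 9, leaving 2 seats).
Remainders in descending order: A 0.7777, B 0.7717, C 0.4506.
Largest remainders: A, B receive the extra seats.

A: 4, B: 4, C: 3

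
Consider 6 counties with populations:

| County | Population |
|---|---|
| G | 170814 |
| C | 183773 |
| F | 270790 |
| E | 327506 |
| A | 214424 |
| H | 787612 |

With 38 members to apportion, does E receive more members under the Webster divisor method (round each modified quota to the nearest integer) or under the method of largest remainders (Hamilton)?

Webster: G 3, C 4, F 5, E 6, A 4, H 16.
Hamilton: G 3, C 4, F 5, E 7, A 4, H 15.
E gets 6 under Webster and 7 under Hamilton.

Hamilton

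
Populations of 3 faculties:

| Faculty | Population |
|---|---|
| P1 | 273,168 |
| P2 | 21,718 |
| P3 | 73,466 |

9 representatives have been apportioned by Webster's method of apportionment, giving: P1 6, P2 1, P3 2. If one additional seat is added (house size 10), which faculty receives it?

Priority for the next seat is population ÷ (current seats + 0.5).
Priorities: P1 42025.846, P2 14478.667, P3 29386.400.
Highest priority: P1.

P1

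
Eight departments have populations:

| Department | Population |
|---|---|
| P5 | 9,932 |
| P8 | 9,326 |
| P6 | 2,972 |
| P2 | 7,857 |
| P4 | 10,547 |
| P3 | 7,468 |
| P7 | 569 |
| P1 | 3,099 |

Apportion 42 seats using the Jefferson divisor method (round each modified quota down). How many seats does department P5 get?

Standard divisor 51770/42 ≈ 1232.619; standard quotas: P5 8.058, P8 7.566, P6 2.411, P2 6.374, P4 8.557, P3 6.059, P7 0.462, P1 2.514.
Rounding down gives 8, 7, 2, 6, 8, 6, 0, 2 = 39 seats, so the divisor must be adjusted.
With modified divisor 1110: modified quotas P5 8.948, P8 8.402, P6 2.677, P2 7.078, P4 9.502, P3 6.728, P7 0.513, P1 2.792.
Rounding down: P5 8, P8 8, P6 2, P2 7, P4 9, P3 6, P7 0, P1 2 (total 42).
P5 receives 8.

8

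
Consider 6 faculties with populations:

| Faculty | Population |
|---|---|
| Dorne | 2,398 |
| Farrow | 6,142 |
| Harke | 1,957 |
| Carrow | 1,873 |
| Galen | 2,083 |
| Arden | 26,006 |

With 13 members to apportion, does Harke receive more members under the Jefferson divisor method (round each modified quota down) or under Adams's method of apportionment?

Jefferson: Dorne 1, Farrow 2, Harke 0, Carrow 0, Galen 0, Arden 10.
Adams: Dorne 1, Farrow 2, Harke 1, Carrow 1, Galen 1, Arden 7.
Harke gets 0 under Jefferson and 1 under Adams.

Adams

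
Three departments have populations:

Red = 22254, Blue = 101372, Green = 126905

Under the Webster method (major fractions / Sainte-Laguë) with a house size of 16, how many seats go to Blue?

Standard divisor 250531/16 ≈ 15658.188; standard quotas: Red 1.421, Blue 6.474, Green 8.105.
Rounding to the nearest integer gives 1, 6, 8 = 15 seats, so the divisor must be adjusted.
With modified divisor 15300: modified quotas Red 1.455, Blue 6.626, Green 8.294.
Rounding to the nearest integer: Red 1, Blue 7, Green 8 (total 16).
Blue receives 7.

7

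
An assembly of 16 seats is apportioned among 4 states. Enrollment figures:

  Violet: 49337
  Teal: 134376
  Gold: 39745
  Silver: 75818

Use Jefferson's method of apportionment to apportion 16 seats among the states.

Violet 2, Teal 8, Gold 2, Silver 4

Standard divisor 299276/16 ≈ 18704.75; standard quotas: Violet 2.638, Teal 7.184, Gold 2.125, Silver 4.053.
Rounding down gives 2, 7, 2, 4 = 15 seats, so the divisor must be adjusted.
With modified divisor 16600: modified quotas Violet 2.972, Teal 8.095, Gold 2.394, Silver 4.567.
Rounding down: Violet 2, Teal 8, Gold 2, Silver 4 (total 16).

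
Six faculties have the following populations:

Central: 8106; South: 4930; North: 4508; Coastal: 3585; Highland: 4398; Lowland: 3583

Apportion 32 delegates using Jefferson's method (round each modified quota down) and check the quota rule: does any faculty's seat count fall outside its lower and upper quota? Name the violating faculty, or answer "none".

none

Standard quotas: Central 8.911, South 5.419, North 4.956, Coastal 3.941, Highland 4.835, Lowland 3.939.
Jefferson allocation: Central 9, South 5, North 5, Coastal 4, Highland 5, Lowland 4.
Every allocation lies between the lower and upper quota.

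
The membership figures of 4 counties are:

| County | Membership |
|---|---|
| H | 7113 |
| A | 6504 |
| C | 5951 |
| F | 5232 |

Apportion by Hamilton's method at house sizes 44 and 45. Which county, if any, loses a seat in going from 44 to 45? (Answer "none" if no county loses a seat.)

At 44 seats: H 13, A 11, C 11, F 9.
At 45 seats: H 13, A 12, C 11, F 9.
No county's allocation decreased.

none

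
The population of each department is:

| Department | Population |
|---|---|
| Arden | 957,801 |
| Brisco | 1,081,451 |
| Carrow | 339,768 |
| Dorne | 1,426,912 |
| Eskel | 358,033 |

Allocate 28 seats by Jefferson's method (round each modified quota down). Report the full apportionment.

Arden: 7; Brisco: 7; Carrow: 2; Dorne: 10; Eskel: 2

Standard divisor 4163965/28 ≈ 148713.036; standard quotas: Arden 6.441, Brisco 7.272, Carrow 2.285, Dorne 9.595, Eskel 2.408.
Rounding down gives 6, 7, 2, 9, 2 = 26 seats, so the divisor must be adjusted.
With modified divisor 136000: modified quotas Arden 7.043, Brisco 7.952, Carrow 2.498, Dorne 10.492, Eskel 2.633.
Rounding down: Arden 7, Brisco 7, Carrow 2, Dorne 10, Eskel 2 (total 28).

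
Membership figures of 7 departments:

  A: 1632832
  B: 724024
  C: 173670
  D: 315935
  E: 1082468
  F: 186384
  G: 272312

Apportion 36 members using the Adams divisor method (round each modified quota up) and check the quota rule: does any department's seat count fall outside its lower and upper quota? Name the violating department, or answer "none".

A

Standard quotas: A 13.397, B 5.941, C 1.425, D 2.592, E 8.882, F 1.529, G 2.234.
Adams allocation: A 12, B 6, C 2, D 3, E 8, F 2, G 3.
A has quota 13.397 (lower 13, upper 14) but receives 12 — outside the quota interval.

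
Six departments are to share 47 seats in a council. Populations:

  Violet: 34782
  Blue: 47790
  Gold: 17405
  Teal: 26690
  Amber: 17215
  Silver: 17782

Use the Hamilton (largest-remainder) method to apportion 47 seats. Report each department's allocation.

Standard divisor: 161664 ÷ 47 ≈ 3439.66.
Standard quotas: Violet 10.1120, Blue 13.8938, Gold 5.0601, Teal 7.7595, Amber 5.0049, Silver 5.1697.
Lower quotas: Violet 10, Blue 13, Gold 5, Teal 7, Amber 5, Silver 5 (sum 45, leaving 2 seats).
Remainders in descending order: Blue 0.8938, Teal 0.7595, Silver 0.1697, Violet 0.1120, Gold 0.0601, Amber 0.0049.
The surplus seats go to Blue, Teal.

Violet 10, Blue 14, Gold 5, Teal 8, Amber 5, Silver 5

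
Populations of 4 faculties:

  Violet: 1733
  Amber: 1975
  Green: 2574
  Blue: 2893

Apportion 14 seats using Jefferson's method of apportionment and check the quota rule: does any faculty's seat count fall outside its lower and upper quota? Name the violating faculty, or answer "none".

none

Standard quotas: Violet 2.644, Amber 3.014, Green 3.928, Blue 4.414.
Jefferson allocation: Violet 2, Amber 3, Green 4, Blue 5.
Every allocation lies between the lower and upper quota.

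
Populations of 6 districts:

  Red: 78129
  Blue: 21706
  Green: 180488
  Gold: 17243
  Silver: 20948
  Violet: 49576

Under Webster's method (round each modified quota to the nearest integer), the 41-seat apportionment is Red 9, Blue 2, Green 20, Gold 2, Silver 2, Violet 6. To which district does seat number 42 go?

Priority for the next seat is population ÷ (current seats + 0.5).
Priorities: Red 8224.105, Blue 8682.400, Green 8804.293, Gold 6897.200, Silver 8379.200, Violet 7627.077.
Highest priority: Green.

Green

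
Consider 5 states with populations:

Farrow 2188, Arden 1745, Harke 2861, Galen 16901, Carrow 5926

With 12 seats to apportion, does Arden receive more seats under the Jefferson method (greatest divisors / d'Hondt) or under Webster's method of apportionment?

Jefferson: Farrow 1, Arden 0, Harke 1, Galen 8, Carrow 2.
Webster: Farrow 1, Arden 1, Harke 1, Galen 7, Carrow 2.
Arden gets 0 under Jefferson and 1 under Webster.

Webster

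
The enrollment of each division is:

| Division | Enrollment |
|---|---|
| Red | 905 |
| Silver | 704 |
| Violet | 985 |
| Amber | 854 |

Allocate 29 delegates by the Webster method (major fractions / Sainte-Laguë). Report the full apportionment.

Red=8; Silver=6; Violet=8; Amber=7

Standard divisor 3448/29 ≈ 118.897; standard quotas: Red 7.612, Silver 5.921, Violet 8.285, Amber 7.183.
Rounding to the nearest integer gives Red 8, Silver 6, Violet 8, Amber 7 — total 29, matching the house size, so no adjustment is needed.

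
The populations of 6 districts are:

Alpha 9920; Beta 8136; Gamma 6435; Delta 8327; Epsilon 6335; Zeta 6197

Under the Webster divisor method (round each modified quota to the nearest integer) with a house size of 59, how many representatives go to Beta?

Standard divisor 45350/59 ≈ 768.644; standard quotas: Alpha 12.906, Beta 10.585, Gamma 8.372, Delta 10.833, Epsilon 8.242, Zeta 8.062.
Rounding to the nearest integer gives Alpha 13, Beta 11, Gamma 8, Delta 11, Epsilon 8, Zeta 8 — total 59, matching the house size, so no adjustment is needed.
Beta receives 11.

11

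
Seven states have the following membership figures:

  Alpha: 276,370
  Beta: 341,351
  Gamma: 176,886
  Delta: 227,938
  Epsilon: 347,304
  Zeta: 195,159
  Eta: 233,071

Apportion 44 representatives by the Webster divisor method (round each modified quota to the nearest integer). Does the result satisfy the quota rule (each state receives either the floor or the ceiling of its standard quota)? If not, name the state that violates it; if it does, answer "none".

Standard quotas: Alpha 6.763, Beta 8.353, Gamma 4.328, Delta 5.578, Epsilon 8.499, Zeta 4.776, Eta 5.703.
Webster allocation: Alpha 7, Beta 8, Gamma 4, Delta 6, Epsilon 8, Zeta 5, Eta 6.
Every allocation lies between the lower and upper quota.

none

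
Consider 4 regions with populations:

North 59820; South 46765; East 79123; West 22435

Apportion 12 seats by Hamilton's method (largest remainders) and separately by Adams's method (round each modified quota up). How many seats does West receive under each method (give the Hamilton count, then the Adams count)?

Hamilton: North 3, South 3, East 5, West 1.
Adams: North 3, South 3, East 4, West 2.
West gets 1 under Hamilton and 2 under Adams.

1 and 2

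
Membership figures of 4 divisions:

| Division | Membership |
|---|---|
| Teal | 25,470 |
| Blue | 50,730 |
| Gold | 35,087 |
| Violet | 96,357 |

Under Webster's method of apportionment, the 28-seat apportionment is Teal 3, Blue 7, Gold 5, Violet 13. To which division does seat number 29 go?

Teal

Priority for the next seat is population ÷ (current seats + 0.5).
Priorities: Teal 7277.143, Blue 6764.000, Gold 6379.455, Violet 7137.556.
Highest priority: Teal.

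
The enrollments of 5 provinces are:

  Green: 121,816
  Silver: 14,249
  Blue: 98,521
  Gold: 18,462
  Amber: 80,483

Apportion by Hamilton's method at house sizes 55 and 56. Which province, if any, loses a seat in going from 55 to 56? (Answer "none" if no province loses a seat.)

Silver

At 55 seats: Green 20, Silver 3, Blue 16, Gold 3, Amber 13.
At 56 seats: Green 20, Silver 2, Blue 17, Gold 3, Amber 14.
Silver drops from 3 to 2.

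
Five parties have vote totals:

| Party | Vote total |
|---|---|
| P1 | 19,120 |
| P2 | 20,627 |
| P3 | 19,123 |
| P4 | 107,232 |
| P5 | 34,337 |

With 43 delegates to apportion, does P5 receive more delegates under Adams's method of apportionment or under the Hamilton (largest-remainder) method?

Adams: P1 4, P2 5, P3 4, P4 22, P5 8.
Hamilton: P1 4, P2 5, P3 4, P4 23, P5 7.
P5 gets 8 under Adams and 7 under Hamilton.

Adams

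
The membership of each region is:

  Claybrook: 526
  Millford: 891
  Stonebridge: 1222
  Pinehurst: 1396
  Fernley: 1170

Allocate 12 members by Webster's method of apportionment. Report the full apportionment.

Standard divisor 5205/12 ≈ 433.75; standard quotas: Claybrook 1.213, Millford 2.054, Stonebridge 2.817, Pinehurst 3.218, Fernley 2.697.
Rounding to the nearest integer gives Claybrook 1, Millford 2, Stonebridge 3, Pinehurst 3, Fernley 3 — total 12, matching the house size, so no adjustment is needed.

Claybrook 1; Millford 2; Stonebridge 3; Pinehurst 3; Fernley 3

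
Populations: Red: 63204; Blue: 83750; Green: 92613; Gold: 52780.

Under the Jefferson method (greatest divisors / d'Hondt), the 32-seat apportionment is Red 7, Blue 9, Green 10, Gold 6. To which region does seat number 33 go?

Priority for the next seat is population ÷ (current seats + 1).
Priorities: Red 7900.500, Blue 8375.000, Green 8419.364, Gold 7540.000.
Highest priority: Green.

Green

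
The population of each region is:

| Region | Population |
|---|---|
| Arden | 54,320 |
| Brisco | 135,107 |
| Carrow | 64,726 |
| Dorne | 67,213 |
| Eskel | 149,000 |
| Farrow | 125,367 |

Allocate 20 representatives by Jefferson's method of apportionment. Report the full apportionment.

Arden 2; Brisco 5; Carrow 2; Dorne 2; Eskel 5; Farrow 4

Standard divisor 595733/20 ≈ 29786.65; standard quotas: Arden 1.824, Brisco 4.536, Carrow 2.173, Dorne 2.256, Eskel 5.002, Farrow 4.209.
Rounding down gives 1, 4, 2, 2, 5, 4 = 18 seats, so the divisor must be adjusted.
With modified divisor 26000: modified quotas Arden 2.089, Brisco 5.196, Carrow 2.489, Dorne 2.585, Eskel 5.731, Farrow 4.822.
Rounding down: Arden 2, Brisco 5, Carrow 2, Dorne 2, Eskel 5, Farrow 4 (total 20).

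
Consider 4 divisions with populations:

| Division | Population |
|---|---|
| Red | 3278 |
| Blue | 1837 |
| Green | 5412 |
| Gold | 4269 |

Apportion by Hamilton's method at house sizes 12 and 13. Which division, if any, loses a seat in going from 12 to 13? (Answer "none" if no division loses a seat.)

At 12 seats: Red 3, Blue 2, Green 4, Gold 3.
At 13 seats: Red 3, Blue 1, Green 5, Gold 4.
Blue drops from 2 to 1.

Blue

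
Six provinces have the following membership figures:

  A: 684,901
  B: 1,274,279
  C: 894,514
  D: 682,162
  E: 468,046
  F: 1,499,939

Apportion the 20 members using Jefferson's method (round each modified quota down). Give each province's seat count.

Standard divisor 5503841/20 ≈ 275192.05; standard quotas: A 2.489, B 4.631, C 3.251, D 2.479, E 1.701, F 5.451.
Rounding down gives 2, 4, 3, 2, 1, 5 = 17 seats, so the divisor must be adjusted.
With modified divisor 231200: modified quotas A 2.962, B 5.512, C 3.869, D 2.951, E 2.024, F 6.488.
Rounding down: A 2, B 5, C 3, D 2, E 2, F 6 (total 20).

A: 2, B: 5, C: 3, D: 2, E: 2, F: 6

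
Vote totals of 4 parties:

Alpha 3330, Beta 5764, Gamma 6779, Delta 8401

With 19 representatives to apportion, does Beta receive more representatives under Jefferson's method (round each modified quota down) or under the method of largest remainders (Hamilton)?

Jefferson

Jefferson: Alpha 2, Beta 5, Gamma 5, Delta 7.
Hamilton: Alpha 3, Beta 4, Gamma 5, Delta 7.
Beta gets 5 under Jefferson and 4 under Hamilton.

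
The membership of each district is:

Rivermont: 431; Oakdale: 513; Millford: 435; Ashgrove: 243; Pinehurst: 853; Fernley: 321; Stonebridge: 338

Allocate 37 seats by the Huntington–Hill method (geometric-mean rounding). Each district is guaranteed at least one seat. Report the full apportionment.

Rivermont: 5, Oakdale: 6, Millford: 5, Ashgrove: 3, Pinehurst: 10, Fernley: 4, Stonebridge: 4

With divisor 86: modified quotas Rivermont 5.012, Oakdale 5.965, Millford 5.058, Ashgrove 2.826, Pinehurst 9.919, Fernley 3.733, Stonebridge 3.930.
Geometric-mean thresholds: Rivermont √(5·6)=5.477, Oakdale √(5·6)=5.477, Millford √(5·6)=5.477, Ashgrove √(2·3)=2.449, Pinehurst √(9·10)=9.487, Fernley √(3·4)=3.464, Stonebridge √(3·4)=3.464.
Each quota rounded against its threshold gives Rivermont 5, Oakdale 6, Millford 5, Ashgrove 3, Pinehurst 10, Fernley 4, Stonebridge 4 (total 37).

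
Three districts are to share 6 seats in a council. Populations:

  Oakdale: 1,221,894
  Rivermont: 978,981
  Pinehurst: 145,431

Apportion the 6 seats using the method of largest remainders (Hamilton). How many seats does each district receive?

The standard divisor is 2346306/6 = 391051.
Standard quotas: Oakdale 3.1246, Rivermont 2.5035, Pinehurst 0.3719.
Lower quotas: Oakdale 3, Rivermont 2, Pinehurst 0 (sum 5, leaving 1 seat).
Remainders in descending order: Rivermont 0.5035, Pinehurst 0.3719, Oakdale 0.1246.
The surplus seat goes to Rivermont.

Oakdale: 3, Rivermont: 3, Pinehurst: 0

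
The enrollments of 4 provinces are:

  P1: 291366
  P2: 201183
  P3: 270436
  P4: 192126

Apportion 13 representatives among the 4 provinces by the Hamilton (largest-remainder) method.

The standard divisor is 955111/13 ≈ 73470.077.
Standard quotas: P1 3.9658, P2 2.7383, P3 3.6809, P4 2.6150.
Lower quotas: P1 3, P2 2, P3 3, P4 2 (sum 10, leaving 3 seats).
Remainders in descending order: P1 0.9658, P2 0.7383, P3 0.6809, P4 0.6150.
Largest remainders: P1, P2, P3 receive the extra seats.

P1 4, P2 3, P3 4, P4 2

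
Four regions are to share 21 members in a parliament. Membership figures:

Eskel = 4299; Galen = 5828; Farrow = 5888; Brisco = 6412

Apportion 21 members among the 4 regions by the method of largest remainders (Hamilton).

The standard divisor is 22427/21 ≈ 1067.952.
Standard quotas: Eskel 4.0255, Galen 5.4572, Farrow 5.5134, Brisco 6.0040.
Lower quotas: Eskel 4, Galen 5, Farrow 5, Brisco 6 (sum 20, leaving 1 seat).
Remainders in descending order: Farrow 0.5134, Galen 0.4572, Eskel 0.0255, Brisco 0.0040.
The surplus seat goes to Farrow.

Eskel 4, Galen 5, Farrow 6, Brisco 6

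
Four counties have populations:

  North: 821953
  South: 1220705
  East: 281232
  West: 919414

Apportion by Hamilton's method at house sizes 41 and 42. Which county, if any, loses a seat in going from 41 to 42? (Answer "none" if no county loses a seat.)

East

At 41 seats: North 10, South 15, East 4, West 12.
At 42 seats: North 11, South 16, East 3, West 12.
East drops from 4 to 3.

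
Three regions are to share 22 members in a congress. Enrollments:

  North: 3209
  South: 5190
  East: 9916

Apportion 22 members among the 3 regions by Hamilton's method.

North 4, South 6, East 12

The standard divisor is 18315/22 ≈ 832.5.
Standard quotas: North 3.8547, South 6.2342, East 11.9111.
Lower quotas: North 3, South 6, East 11 (sum 20, leaving 2 seats).
Remainders in descending order: East 0.9111, North 0.8547, South 0.2342.
Largest remainders: East, North receive the extra seats.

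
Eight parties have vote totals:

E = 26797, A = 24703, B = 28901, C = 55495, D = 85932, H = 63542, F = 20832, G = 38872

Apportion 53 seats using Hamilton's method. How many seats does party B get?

Standard divisor: 345074 ÷ 53 ≈ 6510.83.
Standard quotas: E 4.1158, A 3.7941, B 4.4389, C 8.5235, D 13.1983, H 9.7594, F 3.1996, G 5.9704.
Lower quotas: E 4, A 3, B 4, C 8, D 13, H 9, F 3, G 5 (sum 49, leaving 4 seats).
Remainders in descending order: G 0.9704, A 0.7941, H 0.7594, C 0.5235, B 0.4389, F 0.1996, D 0.1983, E 0.1158.
Largest remainders: G, A, H, C receive the extra seats.
B receives 4.

4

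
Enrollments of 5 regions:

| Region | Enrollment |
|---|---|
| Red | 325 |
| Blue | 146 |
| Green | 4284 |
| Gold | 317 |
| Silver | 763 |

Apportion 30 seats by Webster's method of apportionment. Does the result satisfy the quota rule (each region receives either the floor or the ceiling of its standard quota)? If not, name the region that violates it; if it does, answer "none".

Green

Standard quotas: Red 1.671, Blue 0.751, Green 22.026, Gold 1.630, Silver 3.923.
Webster allocation: Red 2, Blue 1, Green 21, Gold 2, Silver 4.
Green has quota 22.026 (lower 22, upper 23) but receives 21 — outside the quota interval.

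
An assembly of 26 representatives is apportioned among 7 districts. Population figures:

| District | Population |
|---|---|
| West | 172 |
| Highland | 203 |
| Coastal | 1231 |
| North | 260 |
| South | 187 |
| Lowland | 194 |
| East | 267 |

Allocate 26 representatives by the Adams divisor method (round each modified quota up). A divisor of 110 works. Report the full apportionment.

West=2, Highland=2, Coastal=12, North=3, South=2, Lowland=2, East=3

With modified divisor 110: modified quotas West 1.564, Highland 1.845, Coastal 11.191, North 2.364, South 1.700, Lowland 1.764, East 2.427.
Rounding up: West 2, Highland 2, Coastal 12, North 3, South 2, Lowland 2, East 3 (total 26).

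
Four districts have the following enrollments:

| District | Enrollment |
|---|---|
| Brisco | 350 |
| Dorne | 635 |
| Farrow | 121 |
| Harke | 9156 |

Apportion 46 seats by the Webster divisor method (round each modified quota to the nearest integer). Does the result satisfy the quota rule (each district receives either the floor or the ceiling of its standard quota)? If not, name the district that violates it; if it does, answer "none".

Harke

Standard quotas: Brisco 1.569, Dorne 2.846, Farrow 0.542, Harke 41.042.
Webster allocation: Brisco 2, Dorne 3, Farrow 1, Harke 40.
Harke has quota 41.042 (lower 41, upper 42) but receives 40 — outside the quota interval.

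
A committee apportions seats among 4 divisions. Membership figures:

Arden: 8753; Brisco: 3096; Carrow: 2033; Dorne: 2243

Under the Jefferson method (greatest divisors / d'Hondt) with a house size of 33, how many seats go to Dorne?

4

Standard divisor 16125/33 ≈ 488.636; standard quotas: Arden 17.913, Brisco 6.336, Carrow 4.161, Dorne 4.590.
Rounding down gives 17, 6, 4, 4 = 31 seats, so the divisor must be adjusted.
With modified divisor 455: modified quotas Arden 19.237, Brisco 6.804, Carrow 4.468, Dorne 4.930.
Rounding down: Arden 19, Brisco 6, Carrow 4, Dorne 4 (total 33).
Dorne receives 4.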